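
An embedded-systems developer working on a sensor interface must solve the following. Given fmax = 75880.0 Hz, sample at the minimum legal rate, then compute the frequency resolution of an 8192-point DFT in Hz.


Step 1 — Nyquist sampling rate:
fs = 2 * fmax = 2 * 75880.0 = 151760.0 Hz

Step 2 — DFT bin spacing:
df = fs / N = 151760.0 / 8192 = 18.5254 Hz

18.5254 Hz


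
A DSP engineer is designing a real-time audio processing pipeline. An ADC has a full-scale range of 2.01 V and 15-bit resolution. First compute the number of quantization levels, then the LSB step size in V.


Step 1 — number of quantization levels:
L = 2^N = 2^15 = 32768

Step 2 — LSB step size:
delta = Vfs / L
      = 2.01 / 32768
      = 6.134e-05 V

Levels = 32768; step size = 6.134e-05 V


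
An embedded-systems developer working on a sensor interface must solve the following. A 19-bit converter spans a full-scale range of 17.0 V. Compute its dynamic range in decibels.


Dynamic range from full-scale to LSB:
V_min = V_max / 2^bits = 17.0 / 2^19
DR = 20 * log10(V_max / V_min)
   = 20 * log10(2^19)
   = 20 * 19 * log10(2)
   = 114.39 dB

114.39 dB


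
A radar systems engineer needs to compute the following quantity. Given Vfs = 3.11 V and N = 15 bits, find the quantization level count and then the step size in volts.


Step 1 — number of quantization levels:
L = 2^N = 2^15 = 32768

Step 2 — LSB step size:
delta = Vfs / L
      = 3.11 / 32768
      = 9.491e-05 V

Levels = 32768; step size = 9.491e-05 V


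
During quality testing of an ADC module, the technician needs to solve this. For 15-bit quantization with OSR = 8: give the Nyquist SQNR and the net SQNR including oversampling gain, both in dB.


Step 1 — baseline SQNR at Nyquist:
SQNR_base = 6.02*N + 1.76
          = 6.02*15 + 1.76
          = 92.06 dB

Step 2 — oversampling processing gain:
G = 10*log10(OSR) = 10*log10(8) = 9.03 dB

Step 3 — total:
SQNR_total = 92.06 + 9.03 = 101.09 dB

Base SQNR = 92.06 dB; oversampled SQNR = 101.09 dB


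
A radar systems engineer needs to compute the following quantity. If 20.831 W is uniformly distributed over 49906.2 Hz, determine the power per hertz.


Power spectral density:
PSD = P / BW
    = 20.831 / 49906.2
    = 0.0004174 W/Hz

0.0004174 W/Hz


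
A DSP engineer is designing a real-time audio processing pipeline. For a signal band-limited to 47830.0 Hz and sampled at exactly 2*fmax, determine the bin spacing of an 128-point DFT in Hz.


Step 1 — Nyquist sampling rate:
fs = 2 * fmax = 2 * 47830.0 = 95660.0 Hz

Step 2 — DFT bin spacing:
df = fs / N = 95660.0 / 128 = 747.3438 Hz

747.3438 Hz


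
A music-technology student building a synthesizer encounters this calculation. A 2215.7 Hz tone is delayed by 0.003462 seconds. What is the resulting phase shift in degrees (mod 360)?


Phase shift from frequency and time delay:
phi = 360 * f * t_delay
    = 360 * 2215.7 * 0.003462
    = 2761.47 degrees
    mod 360 = 241.47 degrees

241.47 degrees


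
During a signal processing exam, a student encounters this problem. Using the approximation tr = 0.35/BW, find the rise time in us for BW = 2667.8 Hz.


Rise time from bandwidth relationship:
tr = 0.35 / BW
   = 0.35 / 2667.8
   = 0.0001311942424 s
   = 131.1942 us

131.1942 us


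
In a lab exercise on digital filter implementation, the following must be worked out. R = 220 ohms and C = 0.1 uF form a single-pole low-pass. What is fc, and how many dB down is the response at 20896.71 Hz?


Step 1 — cutoff frequency:
fc = 1 / (2*pi*R*C)
C = 0.1 uF = 1e-07 F
fc = 1 / (2*pi*220*1e-07)
   = 7234.316 Hz

Step 2 — magnitude at f = 20896.71 Hz:
|H(f)| = 1 / sqrt(1 + (f/fc)^2)
f/fc = 20896.71 / 7234.316 = 2.888554
|H| = 1 / sqrt(1 + 8.343744) = 0.3271444
|H|_dB = 20*log10(0.3271444) = -9.71 dB

fc = 7234.316 Hz; |H(20896.71 Hz)| = -9.71 dB


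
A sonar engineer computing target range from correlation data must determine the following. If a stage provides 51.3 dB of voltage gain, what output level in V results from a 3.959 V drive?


Output voltage from dB gain:
V_out = V_in * 10^(gain_dB / 20)
      = 3.959 * 10^(51.3 / 20)
      = 3.959 * 367.2823
      = 1454.0706 V

1454.0706 V


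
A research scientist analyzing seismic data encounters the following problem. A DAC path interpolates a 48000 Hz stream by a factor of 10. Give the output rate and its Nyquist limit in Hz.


Step 1 — output sample rate after interpolation by L:
fs_out = L * fs_in = 10 * 48000 = 480000 Hz

Step 2 — Nyquist frequency of the output stream:
f_Nyq = fs_out / 2 = 480000 / 2 = 240000.0 Hz

fs_out = 480000 Hz; f_Nyquist = 240000.0 Hz


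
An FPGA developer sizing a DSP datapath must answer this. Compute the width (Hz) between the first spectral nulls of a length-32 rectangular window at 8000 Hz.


Main lobe width for a rectangular window:
Width = 2 * fs / N
      = 2 * 8000 / 32
      = 16000 / 32
      = 500.0 Hz

500.0 Hz


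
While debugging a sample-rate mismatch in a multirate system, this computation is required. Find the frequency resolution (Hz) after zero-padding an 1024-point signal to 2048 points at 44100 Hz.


Frequency resolution after zero-padding:
N_padded = 1024 * 2 = 2048
df = fs / N_padded
   = 44100 / 2048
   = 21.5332 Hz

21.5332 Hz


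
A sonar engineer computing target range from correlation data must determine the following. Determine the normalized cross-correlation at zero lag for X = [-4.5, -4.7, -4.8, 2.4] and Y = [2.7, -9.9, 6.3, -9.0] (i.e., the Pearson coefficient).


Pearson correlation coefficient (population):
r = cov(X,Y) / (std(X) * std(Y))
Mean X = -2.9, Mean Y = -2.475
Cov(X,Y) = -11.5425
Std(X) = 3.061862, Std(Y) = 7.097315
r = -0.5312

-0.5312


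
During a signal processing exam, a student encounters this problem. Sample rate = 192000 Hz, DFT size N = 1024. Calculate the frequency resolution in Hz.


DFT frequency resolution:
df = fs / N
   = 192000 / 1024
   = 187.5 Hz

187.5 Hz


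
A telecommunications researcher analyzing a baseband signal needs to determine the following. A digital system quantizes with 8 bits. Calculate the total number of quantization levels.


Number of quantization levels = 2^N
= 2^8
= 256

256


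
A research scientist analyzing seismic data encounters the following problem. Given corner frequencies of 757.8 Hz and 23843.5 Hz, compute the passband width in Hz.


Bandwidth is the difference of -3dB frequencies:
BW = f_high - f_low
   = 23843.5 - 757.8
   = 23085.7 Hz

23085.7 Hz


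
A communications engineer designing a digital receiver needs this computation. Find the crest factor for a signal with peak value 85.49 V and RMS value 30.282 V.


Crest factor is the ratio of peak to RMS:
CF = V_peak / V_rms
   = 85.49 / 30.282
   = 2.8231

2.8231


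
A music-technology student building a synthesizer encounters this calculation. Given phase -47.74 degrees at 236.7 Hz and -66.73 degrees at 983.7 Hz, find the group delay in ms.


Group delay from phase difference:
tau = -d(phi)/d(omega)
d(phi) = -18.99 deg = -0.331438 rad
d(omega) = 2*pi*(983.7 - 236.7) = 4693.5394 rad/s
tau = -(-0.331438) / 4693.5394
    = 0.0706 ms

0.0706 ms


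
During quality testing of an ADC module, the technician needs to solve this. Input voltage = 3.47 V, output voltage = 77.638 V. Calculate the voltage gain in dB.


Voltage gain in dB:
G = 20 * log10(Vout / Vin)
  = 20 * log10(77.638 / 3.47)
  = 20 * log10(22.374063)
  = 20 * 1.349745
  = 26.99 dB

26.99 dB


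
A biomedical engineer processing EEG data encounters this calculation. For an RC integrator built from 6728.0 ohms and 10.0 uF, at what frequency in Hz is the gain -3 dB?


Cutoff frequency of a first-order RC filter:
fc = 1 / (2 * pi * R * C)
C = 10.0 uF = 1e-05 F
fc = 1 / (2 * pi * 6728.0 * 1e-05)
   = 1 / 0.42273270746704
   = 2.365561 Hz

2.365561 Hz


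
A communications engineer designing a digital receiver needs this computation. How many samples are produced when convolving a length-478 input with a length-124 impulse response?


Linear convolution output length:
L = N + M - 1
  = 478 + 124 - 1
  = 601 samples

601


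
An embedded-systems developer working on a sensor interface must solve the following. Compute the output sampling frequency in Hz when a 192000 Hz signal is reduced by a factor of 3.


Decimation reduces the sample rate:
fs_out = fs_in / M
       = 192000 / 3
       = 64000.0 Hz

64000.0 Hz


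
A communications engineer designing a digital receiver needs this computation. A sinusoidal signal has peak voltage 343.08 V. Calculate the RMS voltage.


RMS voltage for a sinusoidal waveform:
V_rms = V_peak / sqrt(2)
      = 343.08 / 1.414214
      = 242.594 V

242.594 V


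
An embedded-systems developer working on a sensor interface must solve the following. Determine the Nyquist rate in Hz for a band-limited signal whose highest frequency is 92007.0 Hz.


The Nyquist rate is twice the maximum frequency component.
fs_min = 2 * fmax
      = 2 * 92007.0
      = 184014.0 Hz

184014.0


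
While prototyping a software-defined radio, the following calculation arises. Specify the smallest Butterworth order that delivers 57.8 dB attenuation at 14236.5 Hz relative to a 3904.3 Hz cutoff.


Butterworth filter order formula:
n = log10(10^(A/10) - 1) / (2 * log10(f_stop/f_pass))
10^(57.8/10) - 1 = 602558.5861
f_stop/f_pass = 14236.5 / 3904.3 = 3.6464
n = 5.1436 -> ceil = 6

6


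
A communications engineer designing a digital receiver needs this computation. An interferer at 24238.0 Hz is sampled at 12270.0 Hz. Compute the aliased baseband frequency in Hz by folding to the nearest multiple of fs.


Compute the nearest integer multiple of fs to the signal:
n = round(24238.0 / 12270.0) = 2
f_alias = |24238.0 - 2 * 12270.0|
        = |24238.0 - 24540.0|
        = 302.0 Hz

302.0


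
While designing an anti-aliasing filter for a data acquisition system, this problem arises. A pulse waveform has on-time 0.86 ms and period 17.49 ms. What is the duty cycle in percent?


Duty cycle as a percentage:
DC = (t_on / T) * 100
   = (0.86 / 17.49) * 100
   = 0.049171 * 100
   = 4.92 %

4.92 %


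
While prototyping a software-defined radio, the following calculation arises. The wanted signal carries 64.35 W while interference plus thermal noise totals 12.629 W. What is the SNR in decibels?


SNR in decibels:
SNR = 10 * log10(Ps / Pn)
    = 10 * log10(64.35 / 12.629)
    = 10 * log10(5.0954)
    = 10 * 0.7072
    = 7.07 dB

7.07 dB


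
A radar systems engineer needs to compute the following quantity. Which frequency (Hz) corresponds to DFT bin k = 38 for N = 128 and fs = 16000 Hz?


Frequency of DFT bin k:
f_k = k * fs / N
    = 38 * 16000 / 128
    = 608000 / 128
    = 4750.0 Hz

4750.0 Hz


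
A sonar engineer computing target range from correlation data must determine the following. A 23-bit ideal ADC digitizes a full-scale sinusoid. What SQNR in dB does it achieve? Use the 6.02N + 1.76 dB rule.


Theoretical SNR for a full-scale sinusoid:
SNR = 6.02 * N + 1.76
    = 6.02 * 23 + 1.76
    = 138.46 + 1.76
    = 140.22 dB

140.22 dB


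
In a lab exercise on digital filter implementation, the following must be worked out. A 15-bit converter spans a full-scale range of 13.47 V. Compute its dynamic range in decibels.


Dynamic range from full-scale to LSB:
V_min = V_max / 2^bits = 13.47 / 2^15
DR = 20 * log10(V_max / V_min)
   = 20 * log10(2^15)
   = 20 * 15 * log10(2)
   = 90.31 dB

90.31 dB


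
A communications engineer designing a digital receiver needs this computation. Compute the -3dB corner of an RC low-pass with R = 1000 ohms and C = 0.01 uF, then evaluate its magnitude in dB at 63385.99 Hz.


Step 1 — cutoff frequency:
fc = 1 / (2*pi*R*C)
C = 0.01 uF = 1e-08 F
fc = 1 / (2*pi*1000*1e-08)
   = 15915.494 Hz

Step 2 — magnitude at f = 63385.99 Hz:
|H(f)| = 1 / sqrt(1 + (f/fc)^2)
f/fc = 63385.99 / 15915.494 = 3.982659
|H| = 1 / sqrt(1 + 15.861573) = 0.2435292
|H|_dB = 20*log10(0.2435292) = -12.27 dB

fc = 15915.494 Hz; |H(63385.99 Hz)| = -12.27 dB


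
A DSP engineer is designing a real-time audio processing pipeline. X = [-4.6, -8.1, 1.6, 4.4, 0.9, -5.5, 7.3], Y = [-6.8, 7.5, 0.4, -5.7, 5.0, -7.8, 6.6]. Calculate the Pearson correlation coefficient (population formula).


Pearson correlation coefficient (population):
r = cov(X,Y) / (std(X) * std(Y))
Mean X = -0.5714, Mean Y = -0.1143
Cov(X,Y) = 5.887551
Std(X) = 5.220212, Std(Y) = 6.146411
r = 0.1835

0.1835


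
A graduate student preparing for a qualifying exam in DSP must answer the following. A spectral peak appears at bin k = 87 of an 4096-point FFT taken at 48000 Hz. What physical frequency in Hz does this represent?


Frequency of DFT bin k:
f_k = k * fs / N
    = 87 * 48000 / 4096
    = 4176000 / 4096
    = 1019.531 Hz

1019.531 Hz


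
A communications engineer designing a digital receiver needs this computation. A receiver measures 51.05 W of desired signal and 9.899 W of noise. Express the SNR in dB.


SNR in decibels:
SNR = 10 * log10(Ps / Pn)
    = 10 * log10(51.05 / 9.899)
    = 10 * log10(5.1571)
    = 10 * 0.7124
    = 7.12 dB

7.12 dB


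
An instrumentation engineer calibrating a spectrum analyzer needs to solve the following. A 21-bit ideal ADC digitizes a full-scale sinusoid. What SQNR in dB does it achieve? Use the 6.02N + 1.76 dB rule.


Theoretical SNR for a full-scale sinusoid:
SNR = 6.02 * N + 1.76
    = 6.02 * 21 + 1.76
    = 126.42 + 1.76
    = 128.18 dB

128.18 dB


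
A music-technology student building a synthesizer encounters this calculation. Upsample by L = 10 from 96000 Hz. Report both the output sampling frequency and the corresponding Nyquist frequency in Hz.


Step 1 — output sample rate after interpolation by L:
fs_out = L * fs_in = 10 * 96000 = 960000 Hz

Step 2 — Nyquist frequency of the output stream:
f_Nyq = fs_out / 2 = 960000 / 2 = 480000.0 Hz

fs_out = 960000 Hz; f_Nyquist = 480000.0 Hz


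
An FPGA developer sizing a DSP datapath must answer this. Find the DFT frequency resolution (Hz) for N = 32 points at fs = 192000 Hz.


DFT frequency resolution:
df = fs / N
   = 192000 / 32
   = 6000.0 Hz

6000.0 Hz


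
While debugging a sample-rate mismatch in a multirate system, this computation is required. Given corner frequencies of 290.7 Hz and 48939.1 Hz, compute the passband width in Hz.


Bandwidth is the difference of -3dB frequencies:
BW = f_high - f_low
   = 48939.1 - 290.7
   = 48648.4 Hz

48648.4 Hz


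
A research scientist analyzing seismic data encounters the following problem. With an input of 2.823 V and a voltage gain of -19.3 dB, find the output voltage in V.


Output voltage from dB gain:
V_out = V_in * 10^(gain_dB / 20)
      = 2.823 * 10^(-19.3 / 20)
      = 2.823 * 0.108393
      = 0.306 V

0.306 V


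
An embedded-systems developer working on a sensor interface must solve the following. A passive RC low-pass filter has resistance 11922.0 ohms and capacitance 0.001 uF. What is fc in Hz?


Cutoff frequency of a first-order RC filter:
fc = 1 / (2 * pi * R * C)
C = 0.001 uF = 1e-09 F
fc = 1 / (2 * pi * 11922.0 * 1e-09)
   = 1 / 7.4908135232195e-05
   = 13349.684876 Hz

13349.684876 Hz


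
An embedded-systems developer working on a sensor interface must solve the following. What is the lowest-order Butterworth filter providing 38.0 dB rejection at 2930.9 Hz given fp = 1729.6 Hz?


Butterworth filter order formula:
n = log10(10^(A/10) - 1) / (2 * log10(f_stop/f_pass))
10^(38.0/10) - 1 = 6308.5734
f_stop/f_pass = 2930.9 / 1729.6 = 1.6946
n = 8.2948 -> ceil = 9

9


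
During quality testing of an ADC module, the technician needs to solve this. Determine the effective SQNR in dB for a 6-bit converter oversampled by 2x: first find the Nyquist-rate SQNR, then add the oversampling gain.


Step 1 — baseline SQNR at Nyquist:
SQNR_base = 6.02*N + 1.76
          = 6.02*6 + 1.76
          = 37.88 dB

Step 2 — oversampling processing gain:
G = 10*log10(OSR) = 10*log10(2) = 3.01 dB

Step 3 — total:
SQNR_total = 37.88 + 3.01 = 40.89 dB

Base SQNR = 37.88 dB; oversampled SQNR = 40.89 dB


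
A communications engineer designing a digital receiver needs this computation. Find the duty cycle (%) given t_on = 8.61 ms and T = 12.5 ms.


Duty cycle as a percentage:
DC = (t_on / T) * 100
   = (8.61 / 12.5) * 100
   = 0.6888 * 100
   = 68.88 %

68.88 %


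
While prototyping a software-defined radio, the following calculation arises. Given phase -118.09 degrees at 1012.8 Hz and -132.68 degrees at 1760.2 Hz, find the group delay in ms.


Group delay from phase difference:
tau = -d(phi)/d(omega)
d(phi) = -14.59 deg = -0.254644 rad
d(omega) = 2*pi*(1760.2 - 1012.8) = 4696.0527 rad/s
tau = -(-0.254644) / 4696.0527
    = 0.0542 ms

0.0542 ms


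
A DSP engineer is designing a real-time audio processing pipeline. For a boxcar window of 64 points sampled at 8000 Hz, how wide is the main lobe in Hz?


Main lobe width for a rectangular window:
Width = 2 * fs / N
      = 2 * 8000 / 64
      = 16000 / 64
      = 250.0 Hz

250.0 Hz


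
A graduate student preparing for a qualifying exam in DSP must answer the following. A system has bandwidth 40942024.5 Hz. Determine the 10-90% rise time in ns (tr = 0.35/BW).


Rise time from bandwidth relationship:
tr = 0.35 / BW
   = 0.35 / 40942024.5
   = 8.548673503e-09 s
   = 8.5487 ns

8.5487 ns


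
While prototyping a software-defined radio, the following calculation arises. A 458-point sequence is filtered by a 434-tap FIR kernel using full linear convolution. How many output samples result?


Linear convolution output length:
L = N + M - 1
  = 458 + 434 - 1
  = 891 samples

891


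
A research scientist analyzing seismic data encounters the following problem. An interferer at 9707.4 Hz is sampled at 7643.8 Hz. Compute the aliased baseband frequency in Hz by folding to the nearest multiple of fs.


Compute the nearest integer multiple of fs to the signal:
n = round(9707.4 / 7643.8) = 1
f_alias = |9707.4 - 1 * 7643.8|
        = |9707.4 - 7643.8|
        = 2063.6 Hz

2063.6


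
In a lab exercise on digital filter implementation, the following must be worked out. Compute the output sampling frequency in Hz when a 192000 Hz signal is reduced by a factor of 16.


Decimation reduces the sample rate:
fs_out = fs_in / M
       = 192000 / 16
       = 12000.0 Hz

12000.0 Hz


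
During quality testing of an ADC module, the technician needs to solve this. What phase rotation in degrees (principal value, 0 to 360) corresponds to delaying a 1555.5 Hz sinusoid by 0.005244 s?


Phase shift from frequency and time delay:
phi = 360 * f * t_delay
    = 360 * 1555.5 * 0.005244
    = 2936.54 degrees
    mod 360 = 56.54 degrees

56.54 degrees


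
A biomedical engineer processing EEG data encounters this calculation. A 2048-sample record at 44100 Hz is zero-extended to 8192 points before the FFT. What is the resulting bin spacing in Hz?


Frequency resolution after zero-padding:
N_padded = 2048 * 4 = 8192
df = fs / N_padded
   = 44100 / 8192
   = 5.3833 Hz

5.3833 Hz


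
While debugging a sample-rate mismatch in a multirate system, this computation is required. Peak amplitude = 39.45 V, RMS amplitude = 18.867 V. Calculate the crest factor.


Crest factor is the ratio of peak to RMS:
CF = V_peak / V_rms
   = 39.45 / 18.867
   = 2.091

2.091


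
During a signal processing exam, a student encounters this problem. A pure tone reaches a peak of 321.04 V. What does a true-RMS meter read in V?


RMS voltage for a sinusoidal waveform:
V_rms = V_peak / sqrt(2)
      = 321.04 / 1.414214
      = 227.01 V

227.01 V


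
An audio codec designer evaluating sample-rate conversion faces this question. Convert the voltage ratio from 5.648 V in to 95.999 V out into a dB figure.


Voltage gain in dB:
G = 20 * log10(Vout / Vin)
  = 20 * log10(95.999 / 5.648)
  = 20 * log10(16.99699)
  = 20 * 1.230372
  = 24.61 dB

24.61 dB


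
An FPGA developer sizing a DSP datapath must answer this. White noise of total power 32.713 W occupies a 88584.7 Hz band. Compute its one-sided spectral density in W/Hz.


Power spectral density:
PSD = P / BW
    = 32.713 / 88584.7
    = 0.00036928 W/Hz

0.00036928 W/Hz


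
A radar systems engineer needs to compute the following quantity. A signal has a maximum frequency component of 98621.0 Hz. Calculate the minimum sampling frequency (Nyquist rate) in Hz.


The Nyquist rate is twice the maximum frequency component.
fs_min = 2 * fmax
      = 2 * 98621.0
      = 197242.0 Hz

197242.0


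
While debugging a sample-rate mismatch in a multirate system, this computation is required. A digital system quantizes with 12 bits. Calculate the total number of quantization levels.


Number of quantization levels = 2^N
= 2^12
= 4096

4096


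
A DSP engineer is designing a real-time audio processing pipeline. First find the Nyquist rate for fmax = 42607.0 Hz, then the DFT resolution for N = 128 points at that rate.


Step 1 — Nyquist sampling rate:
fs = 2 * fmax = 2 * 42607.0 = 85214.0 Hz

Step 2 — DFT bin spacing:
df = fs / N = 85214.0 / 128 = 665.7344 Hz

665.7344 Hz


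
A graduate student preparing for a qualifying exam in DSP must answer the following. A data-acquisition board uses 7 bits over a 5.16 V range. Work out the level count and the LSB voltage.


Step 1 — number of quantization levels:
L = 2^N = 2^7 = 128

Step 2 — LSB step size:
delta = Vfs / L
      = 5.16 / 128
      = 0.0403125 V

Levels = 128; step size = 0.0403125 V


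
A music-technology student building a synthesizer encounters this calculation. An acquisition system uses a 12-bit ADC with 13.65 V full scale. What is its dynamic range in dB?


Dynamic range from full-scale to LSB:
V_min = V_max / 2^bits = 13.65 / 2^12
DR = 20 * log10(V_max / V_min)
   = 20 * log10(2^12)
   = 20 * 12 * log10(2)
   = 72.25 dB

72.25 dB


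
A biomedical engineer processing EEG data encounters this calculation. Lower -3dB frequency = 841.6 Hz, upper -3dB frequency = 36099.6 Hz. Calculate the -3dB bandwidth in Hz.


Bandwidth is the difference of -3dB frequencies:
BW = f_high - f_low
   = 36099.6 - 841.6
   = 35258.0 Hz

35258.0 Hz


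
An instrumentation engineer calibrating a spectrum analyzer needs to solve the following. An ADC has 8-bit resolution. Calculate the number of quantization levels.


Number of quantization levels = 2^N
= 2^8
= 256

256


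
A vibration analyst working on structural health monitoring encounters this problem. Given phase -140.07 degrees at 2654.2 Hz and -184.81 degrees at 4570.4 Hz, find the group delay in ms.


Group delay from phase difference:
tau = -d(phi)/d(omega)
d(phi) = -44.74 deg = -0.78086 rad
d(omega) = 2*pi*(4570.4 - 2654.2) = 12039.8397 rad/s
tau = -(-0.78086) / 12039.8397
    = 0.0649 ms

0.0649 ms


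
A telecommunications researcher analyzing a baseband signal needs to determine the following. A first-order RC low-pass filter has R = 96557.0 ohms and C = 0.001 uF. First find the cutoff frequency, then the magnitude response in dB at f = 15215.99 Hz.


Step 1 — cutoff frequency:
fc = 1 / (2*pi*R*C)
C = 0.001 uF = 1e-09 F
fc = 1 / (2*pi*96557.0*1e-09)
   = 1648.3 Hz

Step 2 — magnitude at f = 15215.99 Hz:
|H(f)| = 1 / sqrt(1 + (f/fc)^2)
f/fc = 15215.99 / 1648.3 = 9.231323
|H| = 1 / sqrt(1 + 85.217324) = 0.1076968
|H|_dB = 20*log10(0.1076968) = -19.36 dB

fc = 1648.3 Hz; |H(15215.99 Hz)| = -19.36 dB


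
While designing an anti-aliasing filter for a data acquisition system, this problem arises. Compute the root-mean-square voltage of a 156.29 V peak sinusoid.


RMS voltage for a sinusoidal waveform:
V_rms = V_peak / sqrt(2)
      = 156.29 / 1.414214
      = 110.514 V

110.514 V


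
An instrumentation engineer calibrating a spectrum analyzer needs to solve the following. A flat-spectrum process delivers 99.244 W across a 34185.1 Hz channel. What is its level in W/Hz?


Power spectral density:
PSD = P / BW
    = 99.244 / 34185.1
    = 0.00290314 W/Hz

0.00290314 W/Hz


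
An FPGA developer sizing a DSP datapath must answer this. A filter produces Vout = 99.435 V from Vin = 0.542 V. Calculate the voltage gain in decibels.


Voltage gain in dB:
G = 20 * log10(Vout / Vin)
  = 20 * log10(99.435 / 0.542)
  = 20 * log10(183.45941)
  = 20 * 2.26354
  = 45.27 dB

45.27 dB


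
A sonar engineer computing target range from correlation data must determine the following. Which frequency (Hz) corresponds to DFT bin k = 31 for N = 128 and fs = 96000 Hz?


Frequency of DFT bin k:
f_k = k * fs / N
    = 31 * 96000 / 128
    = 2976000 / 128
    = 23250.0 Hz

23250.0 Hz


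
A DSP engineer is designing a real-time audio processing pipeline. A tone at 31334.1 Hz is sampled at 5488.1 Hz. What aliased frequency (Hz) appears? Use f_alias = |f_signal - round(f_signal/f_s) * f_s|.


Compute the nearest integer multiple of fs to the signal:
n = round(31334.1 / 5488.1) = 6
f_alias = |31334.1 - 6 * 5488.1|
        = |31334.1 - 32928.6|
        = 1594.5 Hz

1594.5


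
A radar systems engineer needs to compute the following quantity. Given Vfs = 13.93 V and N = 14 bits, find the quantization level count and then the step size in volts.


Step 1 — number of quantization levels:
L = 2^N = 2^14 = 16384

Step 2 — LSB step size:
delta = Vfs / L
      = 13.93 / 16384
      = 0.00085022 V

Levels = 16384; step size = 0.00085022 V


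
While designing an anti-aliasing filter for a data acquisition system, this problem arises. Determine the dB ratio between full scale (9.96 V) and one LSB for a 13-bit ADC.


Dynamic range from full-scale to LSB:
V_min = V_max / 2^bits = 9.96 / 2^13
DR = 20 * log10(V_max / V_min)
   = 20 * log10(2^13)
   = 20 * 13 * log10(2)
   = 78.27 dB

78.27 dB


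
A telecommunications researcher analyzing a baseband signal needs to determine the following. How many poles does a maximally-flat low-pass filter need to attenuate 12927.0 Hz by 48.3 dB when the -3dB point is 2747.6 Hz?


Butterworth filter order formula:
n = log10(10^(A/10) - 1) / (2 * log10(f_stop/f_pass))
10^(48.3/10) - 1 = 67607.2975
f_stop/f_pass = 12927.0 / 2747.6 = 4.7048
n = 3.5908 -> ceil = 4

4


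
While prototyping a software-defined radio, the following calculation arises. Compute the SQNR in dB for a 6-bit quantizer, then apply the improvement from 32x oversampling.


Step 1 — baseline SQNR at Nyquist:
SQNR_base = 6.02*N + 1.76
          = 6.02*6 + 1.76
          = 37.88 dB

Step 2 — oversampling processing gain:
G = 10*log10(OSR) = 10*log10(32) = 15.05 dB

Step 3 — total:
SQNR_total = 37.88 + 15.05 = 52.93 dB

Base SQNR = 37.88 dB; oversampled SQNR = 52.93 dB


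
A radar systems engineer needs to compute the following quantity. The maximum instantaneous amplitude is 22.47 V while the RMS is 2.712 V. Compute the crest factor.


Crest factor is the ratio of peak to RMS:
CF = V_peak / V_rms
   = 22.47 / 2.712
   = 8.2854

8.2854


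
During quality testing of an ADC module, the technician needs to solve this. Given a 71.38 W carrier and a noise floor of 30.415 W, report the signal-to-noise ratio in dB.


SNR in decibels:
SNR = 10 * log10(Ps / Pn)
    = 10 * log10(71.38 / 30.415)
    = 10 * log10(2.3469)
    = 10 * 0.3705
    = 3.7 dB

3.7 dB


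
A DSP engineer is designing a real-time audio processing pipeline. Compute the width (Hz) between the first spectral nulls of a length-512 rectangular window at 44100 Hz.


Main lobe width for a rectangular window:
Width = 2 * fs / N
      = 2 * 44100 / 512
      = 88200 / 512
      = 172.266 Hz

172.266 Hz


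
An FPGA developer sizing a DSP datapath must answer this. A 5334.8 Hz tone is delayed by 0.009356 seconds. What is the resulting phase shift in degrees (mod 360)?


Phase shift from frequency and time delay:
phi = 360 * f * t_delay
    = 360 * 5334.8 * 0.009356
    = 17968.46 degrees
    mod 360 = 328.46 degrees

328.46 degrees


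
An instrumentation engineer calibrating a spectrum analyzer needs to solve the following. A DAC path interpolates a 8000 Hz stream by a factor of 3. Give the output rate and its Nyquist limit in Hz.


Step 1 — output sample rate after interpolation by L:
fs_out = L * fs_in = 3 * 8000 = 24000 Hz

Step 2 — Nyquist frequency of the output stream:
f_Nyq = fs_out / 2 = 24000 / 2 = 12000.0 Hz

fs_out = 24000 Hz; f_Nyquist = 12000.0 Hz


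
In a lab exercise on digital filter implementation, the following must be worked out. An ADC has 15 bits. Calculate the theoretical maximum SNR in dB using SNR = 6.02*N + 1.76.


Theoretical SNR for a full-scale sinusoid:
SNR = 6.02 * N + 1.76
    = 6.02 * 15 + 1.76
    = 90.3 + 1.76
    = 92.06 dB

92.06 dB


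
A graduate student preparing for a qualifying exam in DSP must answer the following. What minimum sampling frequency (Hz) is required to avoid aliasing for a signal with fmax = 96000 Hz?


The Nyquist rate is twice the maximum frequency component.
fs_min = 2 * fmax
      = 2 * 96000
      = 192000 Hz

192000


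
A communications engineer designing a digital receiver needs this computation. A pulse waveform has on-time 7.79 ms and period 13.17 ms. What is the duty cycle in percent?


Duty cycle as a percentage:
DC = (t_on / T) * 100
   = (7.79 / 13.17) * 100
   = 0.591496 * 100
   = 59.15 %

59.15 %


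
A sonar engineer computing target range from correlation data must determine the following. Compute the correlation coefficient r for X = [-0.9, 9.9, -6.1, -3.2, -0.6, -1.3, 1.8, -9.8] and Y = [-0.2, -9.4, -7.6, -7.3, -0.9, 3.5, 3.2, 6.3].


Pearson correlation coefficient (population):
r = cov(X,Y) / (std(X) * std(Y))
Mean X = -1.275, Mean Y = -1.55
Cov(X,Y) = -12.37
Std(X) = 5.415199, Std(Y) = 5.513846
r = -0.4143

-0.4143


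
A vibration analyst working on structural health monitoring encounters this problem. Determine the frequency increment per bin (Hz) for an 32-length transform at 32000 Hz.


DFT frequency resolution:
df = fs / N
   = 32000 / 32
   = 1000.0 Hz

1000.0 Hz


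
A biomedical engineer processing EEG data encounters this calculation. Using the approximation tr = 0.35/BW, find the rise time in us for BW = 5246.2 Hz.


Rise time from bandwidth relationship:
tr = 0.35 / BW
   = 0.35 / 5246.2
   = 6.671495559e-05 s
   = 66.715 us

66.715 us


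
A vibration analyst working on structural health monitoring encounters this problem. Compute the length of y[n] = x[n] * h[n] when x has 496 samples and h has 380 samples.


Linear convolution output length:
L = N + M - 1
  = 496 + 380 - 1
  = 875 samples

875


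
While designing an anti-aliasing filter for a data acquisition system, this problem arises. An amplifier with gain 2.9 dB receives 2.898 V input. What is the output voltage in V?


Output voltage from dB gain:
V_out = V_in * 10^(gain_dB / 20)
      = 2.898 * 10^(2.9 / 20)
      = 2.898 * 1.396368
      = 4.0467 V

4.0467 V


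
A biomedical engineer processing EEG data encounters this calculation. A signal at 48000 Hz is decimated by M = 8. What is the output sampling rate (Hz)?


Decimation reduces the sample rate:
fs_out = fs_in / M
       = 48000 / 8
       = 6000.0 Hz

6000.0 Hz


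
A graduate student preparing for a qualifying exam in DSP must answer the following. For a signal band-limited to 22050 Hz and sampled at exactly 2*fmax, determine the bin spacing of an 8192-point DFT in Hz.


Step 1 — Nyquist sampling rate:
fs = 2 * fmax = 2 * 22050 = 44100 Hz

Step 2 — DFT bin spacing:
df = fs / N = 44100 / 8192 = 5.3833 Hz

5.3833 Hz


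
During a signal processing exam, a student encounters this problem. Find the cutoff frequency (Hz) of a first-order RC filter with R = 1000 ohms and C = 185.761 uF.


Cutoff frequency of a first-order RC filter:
fc = 1 / (2 * pi * R * C)
C = 185.761 uF = 0.000185761 F
fc = 1 / (2 * pi * 1000 * 0.000185761)
   = 1 / 1.167170785847
   = 0.856773 Hz

0.856773 Hz


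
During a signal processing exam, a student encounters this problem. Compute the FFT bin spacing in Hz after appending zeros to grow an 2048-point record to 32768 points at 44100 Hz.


Frequency resolution after zero-padding:
N_padded = 2048 * 16 = 32768
df = fs / N_padded
   = 44100 / 32768
   = 1.3458 Hz

1.3458 Hz


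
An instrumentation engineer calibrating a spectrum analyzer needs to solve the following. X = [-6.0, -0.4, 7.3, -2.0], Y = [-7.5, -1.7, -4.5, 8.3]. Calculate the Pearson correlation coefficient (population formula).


Pearson correlation coefficient (population):
r = cov(X,Y) / (std(X) * std(Y))
Mean X = -0.275, Mean Y = -1.35
Cov(X,Y) = -1.31375
Std(X) = 4.825648, Std(Y) = 5.936961
r = -0.0459

-0.0459


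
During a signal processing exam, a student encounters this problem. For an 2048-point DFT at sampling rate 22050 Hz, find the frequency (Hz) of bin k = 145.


Frequency of DFT bin k:
f_k = k * fs / N
    = 145 * 22050 / 2048
    = 3197250 / 2048
    = 1561.157 Hz

1561.157 Hz


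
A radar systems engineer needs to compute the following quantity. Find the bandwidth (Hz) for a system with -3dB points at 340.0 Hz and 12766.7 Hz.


Bandwidth is the difference of -3dB frequencies:
BW = f_high - f_low
   = 12766.7 - 340.0
   = 12426.7 Hz

12426.7 Hz


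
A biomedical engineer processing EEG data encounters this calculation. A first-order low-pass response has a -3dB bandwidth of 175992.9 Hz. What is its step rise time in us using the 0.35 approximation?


Rise time from bandwidth relationship:
tr = 0.35 / BW
   = 0.35 / 175992.9
   = 1.98871659e-06 s
   = 1.9887 us

1.9887 us


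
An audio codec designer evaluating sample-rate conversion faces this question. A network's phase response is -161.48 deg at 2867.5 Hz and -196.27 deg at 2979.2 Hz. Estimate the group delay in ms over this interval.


Group delay from phase difference:
tau = -d(phi)/d(omega)
d(phi) = -34.79 deg = -0.6072 rad
d(omega) = 2*pi*(2979.2 - 2867.5) = 701.8318 rad/s
tau = -(-0.6072) / 701.8318
    = 0.8652 ms

0.8652 ms


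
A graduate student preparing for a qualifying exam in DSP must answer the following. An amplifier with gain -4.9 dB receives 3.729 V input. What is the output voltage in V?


Output voltage from dB gain:
V_out = V_in * 10^(gain_dB / 20)
      = 3.729 * 10^(-4.9 / 20)
      = 3.729 * 0.568853
      = 2.1213 V

2.1213 V


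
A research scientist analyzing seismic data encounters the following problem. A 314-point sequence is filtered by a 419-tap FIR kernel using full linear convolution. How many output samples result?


Linear convolution output length:
L = N + M - 1
  = 314 + 419 - 1
  = 732 samples

732


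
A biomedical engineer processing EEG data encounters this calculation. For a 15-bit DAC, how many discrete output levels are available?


Number of quantization levels = 2^N
= 2^15
= 32768

32768


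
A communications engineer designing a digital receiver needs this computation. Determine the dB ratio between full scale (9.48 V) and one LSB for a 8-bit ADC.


Dynamic range from full-scale to LSB:
V_min = V_max / 2^bits = 9.48 / 2^8
DR = 20 * log10(V_max / V_min)
   = 20 * log10(2^8)
   = 20 * 8 * log10(2)
   = 48.16 dB

48.16 dB


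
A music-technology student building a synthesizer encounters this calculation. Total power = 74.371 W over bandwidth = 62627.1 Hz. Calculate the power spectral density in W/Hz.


Power spectral density:
PSD = P / BW
    = 74.371 / 62627.1
    = 0.00118752 W/Hz

0.00118752 W/Hz


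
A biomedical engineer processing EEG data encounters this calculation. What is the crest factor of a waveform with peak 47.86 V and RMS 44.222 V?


Crest factor is the ratio of peak to RMS:
CF = V_peak / V_rms
   = 47.86 / 44.222
   = 1.0823

1.0823


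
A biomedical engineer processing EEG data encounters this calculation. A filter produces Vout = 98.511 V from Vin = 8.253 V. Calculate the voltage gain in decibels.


Voltage gain in dB:
G = 20 * log10(Vout / Vin)
  = 20 * log10(98.511 / 8.253)
  = 20 * log10(11.936387)
  = 20 * 1.076873
  = 21.54 dB

21.54 dB


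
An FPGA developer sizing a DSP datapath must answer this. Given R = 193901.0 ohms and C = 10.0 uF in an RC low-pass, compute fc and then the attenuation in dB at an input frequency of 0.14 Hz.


Step 1 — cutoff frequency:
fc = 1 / (2*pi*R*C)
C = 10.0 uF = 1e-05 F
fc = 1 / (2*pi*193901.0*1e-05)
   = 0.0820805 Hz

Step 2 — magnitude at f = 0.14 Hz:
|H(f)| = 1 / sqrt(1 + (f/fc)^2)
f/fc = 0.14 / 0.0820805 = 1.705643
|H| = 1 / sqrt(1 + 2.909218) = 0.5057723
|H|_dB = 20*log10(0.5057723) = -5.92 dB

fc = 0.0820805 Hz; |H(0.14 Hz)| = -5.92 dB


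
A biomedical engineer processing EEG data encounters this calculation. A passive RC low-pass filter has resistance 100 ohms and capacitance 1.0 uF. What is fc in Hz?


Cutoff frequency of a first-order RC filter:
fc = 1 / (2 * pi * R * C)
C = 1.0 uF = 1e-06 F
fc = 1 / (2 * pi * 100 * 1e-06)
   = 1 / 0.00062831853071796
   = 1591.549431 Hz

1591.549431 Hz


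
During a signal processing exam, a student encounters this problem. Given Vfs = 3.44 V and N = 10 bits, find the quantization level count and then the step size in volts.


Step 1 — number of quantization levels:
L = 2^N = 2^10 = 1024

Step 2 — LSB step size:
delta = Vfs / L
      = 3.44 / 1024
      = 0.00335937 V

Levels = 1024; step size = 0.00335937 V


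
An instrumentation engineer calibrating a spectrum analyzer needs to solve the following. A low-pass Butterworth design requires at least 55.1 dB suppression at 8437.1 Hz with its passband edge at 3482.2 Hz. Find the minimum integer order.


Butterworth filter order formula:
n = log10(10^(A/10) - 1) / (2 * log10(f_stop/f_pass))
10^(55.1/10) - 1 = 323592.6569
f_stop/f_pass = 8437.1 / 3482.2 = 2.4229
n = 7.1681 -> ceil = 8

8


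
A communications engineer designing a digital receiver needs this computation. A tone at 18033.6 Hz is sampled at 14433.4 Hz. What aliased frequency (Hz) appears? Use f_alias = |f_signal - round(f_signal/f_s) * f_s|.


Compute the nearest integer multiple of fs to the signal:
n = round(18033.6 / 14433.4) = 1
f_alias = |18033.6 - 1 * 14433.4|
        = |18033.6 - 14433.4|
        = 3600.2 Hz

3600.2


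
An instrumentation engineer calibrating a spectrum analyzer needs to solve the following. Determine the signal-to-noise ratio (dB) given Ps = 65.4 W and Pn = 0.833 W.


SNR in decibels:
SNR = 10 * log10(Ps / Pn)
    = 10 * log10(65.4 / 0.833)
    = 10 * log10(78.5114)
    = 10 * 1.8949
    = 18.95 dB

18.95 dB


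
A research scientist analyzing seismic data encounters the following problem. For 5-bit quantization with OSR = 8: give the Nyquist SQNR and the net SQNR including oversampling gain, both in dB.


Step 1 — baseline SQNR at Nyquist:
SQNR_base = 6.02*N + 1.76
          = 6.02*5 + 1.76
          = 31.86 dB

Step 2 — oversampling processing gain:
G = 10*log10(OSR) = 10*log10(8) = 9.03 dB

Step 3 — total:
SQNR_total = 31.86 + 9.03 = 40.89 dB

Base SQNR = 31.86 dB; oversampled SQNR = 40.89 dB


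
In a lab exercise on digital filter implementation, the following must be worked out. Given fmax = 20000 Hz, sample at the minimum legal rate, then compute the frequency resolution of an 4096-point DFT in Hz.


Step 1 — Nyquist sampling rate:
fs = 2 * fmax = 2 * 20000 = 40000 Hz

Step 2 — DFT bin spacing:
df = fs / N = 40000 / 4096 = 9.7656 Hz

9.7656 Hz


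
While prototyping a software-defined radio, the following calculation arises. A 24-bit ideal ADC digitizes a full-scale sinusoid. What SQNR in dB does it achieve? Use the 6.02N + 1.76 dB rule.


Theoretical SNR for a full-scale sinusoid:
SNR = 6.02 * N + 1.76
    = 6.02 * 24 + 1.76
    = 144.48 + 1.76
    = 146.24 dB

146.24 dB


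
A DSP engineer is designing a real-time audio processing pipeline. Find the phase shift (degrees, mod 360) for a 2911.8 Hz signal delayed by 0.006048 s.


Phase shift from frequency and time delay:
phi = 360 * f * t_delay
    = 360 * 2911.8 * 0.006048
    = 6339.8 degrees
    mod 360 = 219.8 degrees

219.8 degrees
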